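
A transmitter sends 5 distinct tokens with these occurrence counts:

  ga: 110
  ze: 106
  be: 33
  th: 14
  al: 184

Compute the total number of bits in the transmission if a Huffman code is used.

Build the Huffman tree bottom-up:
merge th(14) and be(33): 47
merge 47 and ze(106): 153
merge ga(110) and 153: 263
merge al(184) and 263: 447
Each symbol's bit-cost is frequency × depth; summing gives 910 bits (equivalently 47 + 153 + 263 + 447).

910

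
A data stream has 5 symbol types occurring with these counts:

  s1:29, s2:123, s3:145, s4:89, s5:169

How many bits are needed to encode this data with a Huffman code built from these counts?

1228

Merge the two smallest weights repeatedly:
merge s1(29) and s4(89): 118
merge 118 and s2(123): 241
merge s3(145) and s5(169): 314
merge 241 and 314: 555
Total encoded bits = sum of merged weights = 118 + 241 + 314 + 555 = 1228.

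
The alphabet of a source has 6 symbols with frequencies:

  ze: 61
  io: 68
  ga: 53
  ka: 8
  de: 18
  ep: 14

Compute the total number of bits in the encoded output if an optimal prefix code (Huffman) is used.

Build the Huffman tree bottom-up:
combine ka(8), ep(14) → 22
combine de(18), 22 → 40
combine 40, ga(53) → 93
combine ze(61), io(68) → 129
combine 93, 129 → 222
Total encoded bits = sum of merged weights = 22 + 40 + 93 + 129 + 222 = 506.

506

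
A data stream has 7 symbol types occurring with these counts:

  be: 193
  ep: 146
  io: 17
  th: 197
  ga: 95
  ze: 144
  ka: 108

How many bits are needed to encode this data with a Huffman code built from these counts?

Greedily combine the two least-frequent nodes:
merge io(17) and ga(95): 112
merge ka(108) and 112: 220
merge ze(144) and ep(146): 290
merge be(193) and th(197): 390
merge 220 and 290: 510
merge 390 and 510: 900
Total encoded bits = sum of merged weights = 112 + 220 + 290 + 390 + 510 + 900 = 2422.

2422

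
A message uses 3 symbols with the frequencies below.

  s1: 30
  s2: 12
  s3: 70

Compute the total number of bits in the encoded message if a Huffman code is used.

Build the Huffman tree bottom-up:
s2(12) + s1(30) → 42
42 + s3(70) → 112
Total encoded bits = sum of merged weights = 42 + 112 = 154.

154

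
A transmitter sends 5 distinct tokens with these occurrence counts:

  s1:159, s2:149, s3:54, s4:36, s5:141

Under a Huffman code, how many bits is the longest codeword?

3

Merge the two lowest-weight nodes at each step:
combine s4(36), s3(54) → 90
combine 90, s5(141) → 231
combine s2(149), s1(159) → 308
combine 231, 308 → 539
The rarest symbols sit at the bottom; the longest codeword is 3 bits.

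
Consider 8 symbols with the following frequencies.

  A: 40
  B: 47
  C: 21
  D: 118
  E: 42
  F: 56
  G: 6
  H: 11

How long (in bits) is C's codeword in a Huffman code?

4

Repeatedly merge the two smallest:
merge G(6) and H(11): 17
merge 17 and C(21): 38
merge 38 and A(40): 78
merge E(42) and B(47): 89
merge F(56) and 78: 134
merge 89 and D(118): 207
merge 134 and 207: 341
The subtree containing C is merged 4 times, so code length = 4.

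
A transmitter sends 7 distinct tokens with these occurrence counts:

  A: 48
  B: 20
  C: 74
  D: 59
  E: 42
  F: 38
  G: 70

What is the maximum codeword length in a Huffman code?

4

Merge the two lowest-weight nodes at each step:
merge B(20) and F(38): 58
merge E(42) and A(48): 90
merge 58 and D(59): 117
merge G(70) and C(74): 144
merge 90 and 117: 207
merge 144 and 207: 351
The first pair merged (B, F) ends up deepest, at depth 4.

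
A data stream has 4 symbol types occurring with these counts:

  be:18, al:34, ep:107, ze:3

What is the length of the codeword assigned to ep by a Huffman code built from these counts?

1

Repeatedly merge the two smallest:
merge ze(3) and be(18): 21
merge 21 and al(34): 55
merge 55 and ep(107): 162
ep sits one level below the root: a 1-bit codeword.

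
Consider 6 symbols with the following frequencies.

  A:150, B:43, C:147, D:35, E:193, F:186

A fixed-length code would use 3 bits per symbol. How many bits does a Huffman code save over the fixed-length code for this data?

Fixed-length: 3 bits × 754 symbols = 2262 bits.
Huffman merges:
D(35) + B(43) → 78
78 + C(147) → 225
A(150) + F(186) → 336
E(193) + 225 → 418
336 + 418 → 754
Huffman total = 78 + 225 + 336 + 418 + 754 = 1811 bits.
Saving = 2262 − 1811 = 451 bits.

451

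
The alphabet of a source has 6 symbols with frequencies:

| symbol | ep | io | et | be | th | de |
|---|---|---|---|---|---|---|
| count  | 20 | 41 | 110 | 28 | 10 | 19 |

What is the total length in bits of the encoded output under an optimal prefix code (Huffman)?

493

Merge the two smallest weights repeatedly:
th(10) + de(19) → 29
ep(20) + be(28) → 48
29 + io(41) → 70
48 + 70 → 118
et(110) + 118 → 228
Each symbol's bit-cost is frequency × depth; summing gives 493 bits (equivalently 29 + 48 + 70 + 118 + 228).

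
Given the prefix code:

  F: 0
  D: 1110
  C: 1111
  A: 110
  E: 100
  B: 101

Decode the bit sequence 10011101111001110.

EDCFFD

Read left to right; each codeword is recognised as soon as it completes (prefix code):
  100→E | 1110→D | 1111→C | 0→F | 0→F | 1110→D
Decoded message: EDCFFD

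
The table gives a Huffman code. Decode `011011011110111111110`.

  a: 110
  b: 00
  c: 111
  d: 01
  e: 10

Read left to right; each codeword is recognised as soon as it completes (prefix code):
  01→d | 10→e | 110→a | 111→c | 10→e | 111→c | 111→c | 110→a
Decoded message: deacecca

deacecca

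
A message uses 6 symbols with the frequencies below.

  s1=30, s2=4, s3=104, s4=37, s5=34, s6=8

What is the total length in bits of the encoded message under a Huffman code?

Merge the two smallest weights repeatedly:
combine s2(4), s6(8) → 12
combine 12, s1(30) → 42
combine s5(34), s4(37) → 71
combine 42, 71 → 113
combine s3(104), 113 → 217
Each symbol's bit-cost is frequency × depth; summing gives 455 bits (equivalently 12 + 42 + 71 + 113 + 217).

455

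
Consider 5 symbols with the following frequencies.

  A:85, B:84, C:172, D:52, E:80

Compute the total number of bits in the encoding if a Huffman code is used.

1075

Merge the two smallest weights repeatedly:
D(52) + E(80) → 132
B(84) + A(85) → 169
132 + 169 → 301
C(172) + 301 → 473
Total encoded bits = sum of merged weights = 132 + 169 + 301 + 473 = 1075.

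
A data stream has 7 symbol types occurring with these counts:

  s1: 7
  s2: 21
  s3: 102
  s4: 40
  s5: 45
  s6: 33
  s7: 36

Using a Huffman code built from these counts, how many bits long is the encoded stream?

733

Merge the two smallest weights repeatedly:
s1(7) + s2(21) → 28
28 + s6(33) → 61
s7(36) + s4(40) → 76
s5(45) + 61 → 106
76 + s3(102) → 178
106 + 178 → 284
The encoded length is the sum of every internal node's weight: 28 + 61 + 76 + 106 + 178 + 284 = 733 bits.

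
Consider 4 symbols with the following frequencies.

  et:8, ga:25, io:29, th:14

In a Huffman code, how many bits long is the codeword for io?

1

Repeatedly merge the two smallest:
et(8) + th(14) → 22
22 + ga(25) → 47
io(29) + 47 → 76
io is merged only at the final step, so code length = 1.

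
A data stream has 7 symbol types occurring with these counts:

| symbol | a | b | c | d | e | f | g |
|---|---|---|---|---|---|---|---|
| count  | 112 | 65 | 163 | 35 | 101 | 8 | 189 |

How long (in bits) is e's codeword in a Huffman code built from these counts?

3

Huffman merges, smallest pair first:
merge f(8) and d(35): 43
merge 43 and b(65): 108
merge e(101) and 108: 209
merge a(112) and c(163): 275
merge g(189) and 209: 398
merge 275 and 398: 673
e's leaf is at depth 3, giving a 3-bit codeword.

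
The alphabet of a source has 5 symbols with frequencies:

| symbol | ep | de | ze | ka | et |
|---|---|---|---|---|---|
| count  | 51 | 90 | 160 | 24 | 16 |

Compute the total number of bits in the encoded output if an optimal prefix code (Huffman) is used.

Merge the two smallest weights repeatedly:
et(16) + ka(24) → 40
40 + ep(51) → 91
de(90) + 91 → 181
ze(160) + 181 → 341
Total encoded bits = sum of merged weights = 40 + 91 + 181 + 341 = 653.

653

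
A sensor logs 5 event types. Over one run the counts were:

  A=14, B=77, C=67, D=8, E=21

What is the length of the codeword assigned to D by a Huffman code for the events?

Repeatedly merge the two smallest:
merge D(8) and A(14): 22
merge E(21) and 22: 43
merge 43 and C(67): 110
merge B(77) and 110: 187
The subtree containing D is merged 4 times, so code length = 4.

4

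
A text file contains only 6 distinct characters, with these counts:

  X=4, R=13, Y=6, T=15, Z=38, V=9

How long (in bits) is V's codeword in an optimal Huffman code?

3

Repeatedly merge the two smallest:
X(4) + Y(6) → 10
V(9) + 10 → 19
R(13) + T(15) → 28
19 + 28 → 47
Z(38) + 47 → 85
V sits 3 levels below the root, so its codeword is 3 bits.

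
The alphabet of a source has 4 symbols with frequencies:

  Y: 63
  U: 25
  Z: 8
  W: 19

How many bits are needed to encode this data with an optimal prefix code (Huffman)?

194

Greedily combine the two least-frequent nodes:
combine Z(8), W(19) → 27
combine U(25), 27 → 52
combine 52, Y(63) → 115
The encoded length is the sum of every internal node's weight: 27 + 52 + 115 = 194 bits.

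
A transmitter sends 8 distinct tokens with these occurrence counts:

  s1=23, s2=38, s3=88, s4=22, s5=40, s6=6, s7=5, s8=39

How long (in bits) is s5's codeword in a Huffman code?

2

Build the tree from the bottom:
combine s7(5), s6(6) → 11
combine 11, s4(22) → 33
combine s1(23), 33 → 56
combine s2(38), s8(39) → 77
combine s5(40), 56 → 96
combine 77, s3(88) → 165
combine 96, 165 → 261
s5's leaf is at depth 2, giving a 2-bit codeword.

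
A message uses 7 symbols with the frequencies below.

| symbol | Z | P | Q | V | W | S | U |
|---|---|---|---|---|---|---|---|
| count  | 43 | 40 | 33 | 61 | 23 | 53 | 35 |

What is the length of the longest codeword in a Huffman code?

3

Merge the two lowest-weight nodes at each step:
combine W(23), Q(33) → 56
combine U(35), P(40) → 75
combine Z(43), S(53) → 96
combine 56, V(61) → 117
combine 75, 96 → 171
combine 117, 171 → 288
Maximum depth reached is 3.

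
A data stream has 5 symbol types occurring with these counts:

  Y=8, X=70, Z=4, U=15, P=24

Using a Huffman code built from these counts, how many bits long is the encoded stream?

211

Merge the two smallest weights repeatedly:
combine Z(4), Y(8) → 12
combine 12, U(15) → 27
combine P(24), 27 → 51
combine 51, X(70) → 121
Total encoded bits = sum of merged weights = 12 + 27 + 51 + 121 = 211.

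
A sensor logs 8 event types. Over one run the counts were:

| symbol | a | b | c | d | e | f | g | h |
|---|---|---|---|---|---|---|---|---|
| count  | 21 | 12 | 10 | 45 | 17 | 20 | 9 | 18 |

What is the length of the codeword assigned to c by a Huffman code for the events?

Huffman merges, smallest pair first:
combine g(9), c(10) → 19
combine b(12), e(17) → 29
combine h(18), 19 → 37
combine f(20), a(21) → 41
combine 29, 37 → 66
combine 41, d(45) → 86
combine 66, 86 → 152
The subtree containing c is merged 4 times, so code length = 4.

4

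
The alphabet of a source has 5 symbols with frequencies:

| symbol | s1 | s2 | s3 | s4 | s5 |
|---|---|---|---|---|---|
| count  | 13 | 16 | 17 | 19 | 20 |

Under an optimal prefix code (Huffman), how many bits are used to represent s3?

2

Repeatedly merge the two smallest:
combine s1(13), s2(16) → 29
combine s3(17), s4(19) → 36
combine s5(20), 29 → 49
combine 36, 49 → 85
s3's leaf is at depth 2, giving a 2-bit codeword.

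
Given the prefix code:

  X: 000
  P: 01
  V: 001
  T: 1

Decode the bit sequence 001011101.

VPTTP

Read left to right; each codeword is recognised as soon as it completes (prefix code):
  001→V | 01→P | 1→T | 1→T | 01→P
Decoded message: VPTTP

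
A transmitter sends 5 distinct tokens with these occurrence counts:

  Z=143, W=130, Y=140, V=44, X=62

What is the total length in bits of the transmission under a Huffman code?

Greedily combine the two least-frequent nodes:
combine V(44), X(62) → 106
combine 106, W(130) → 236
combine Y(140), Z(143) → 283
combine 236, 283 → 519
The encoded length is the sum of every internal node's weight: 106 + 236 + 283 + 519 = 1144 bits.

1144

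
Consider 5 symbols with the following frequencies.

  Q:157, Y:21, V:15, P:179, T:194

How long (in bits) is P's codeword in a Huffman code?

Huffman merges, smallest pair first:
combine V(15), Y(21) → 36
combine 36, Q(157) → 193
combine P(179), 193 → 372
combine T(194), 372 → 566
P's leaf is at depth 2, giving a 2-bit codeword.

2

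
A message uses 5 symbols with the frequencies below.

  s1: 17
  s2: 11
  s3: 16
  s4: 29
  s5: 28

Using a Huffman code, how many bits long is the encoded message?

Build the Huffman tree bottom-up:
combine s2(11), s3(16) → 27
combine s1(17), 27 → 44
combine s5(28), s4(29) → 57
combine 44, 57 → 101
Total encoded bits = sum of merged weights = 27 + 44 + 57 + 101 = 229.

229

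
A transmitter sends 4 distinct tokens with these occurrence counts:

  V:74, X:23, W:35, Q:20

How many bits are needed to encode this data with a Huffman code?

273

Greedily combine the two least-frequent nodes:
combine Q(20), X(23) → 43
combine W(35), 43 → 78
combine V(74), 78 → 152
The encoded length is the sum of every internal node's weight: 43 + 78 + 152 = 273 bits.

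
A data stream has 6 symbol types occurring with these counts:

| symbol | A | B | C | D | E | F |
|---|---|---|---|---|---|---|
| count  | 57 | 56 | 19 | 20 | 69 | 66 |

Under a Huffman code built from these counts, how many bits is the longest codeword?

Merge the two lowest-weight nodes at each step:
combine C(19), D(20) → 39
combine 39, B(56) → 95
combine A(57), F(66) → 123
combine E(69), 95 → 164
combine 123, 164 → 287
Maximum depth reached is 4.

4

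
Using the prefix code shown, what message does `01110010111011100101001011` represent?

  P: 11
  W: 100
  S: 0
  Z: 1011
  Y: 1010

Read left to right; each codeword is recognised as soon as it completes (prefix code):
  0→S | 11→P | 100→W | 1011→Z | 1011→Z | 100→W | 1010→Y | 0→S | 1011→Z
Decoded message: SPWZZWYSZ

SPWZZWYSZ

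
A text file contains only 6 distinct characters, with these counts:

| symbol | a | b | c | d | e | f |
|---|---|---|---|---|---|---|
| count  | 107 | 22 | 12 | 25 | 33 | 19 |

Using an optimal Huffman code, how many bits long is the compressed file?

471

Merge the two smallest weights repeatedly:
merge c(12) and f(19): 31
merge b(22) and d(25): 47
merge 31 and e(33): 64
merge 47 and 64: 111
merge a(107) and 111: 218
Total encoded bits = sum of merged weights = 31 + 47 + 64 + 111 + 218 = 471.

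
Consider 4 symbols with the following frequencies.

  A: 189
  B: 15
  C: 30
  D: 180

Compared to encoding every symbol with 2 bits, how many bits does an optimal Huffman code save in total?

144

Fixed-length: 2 bits × 414 symbols = 828 bits.
Huffman merges:
combine B(15), C(30) → 45
combine 45, D(180) → 225
combine A(189), 225 → 414
Huffman total = 45 + 225 + 414 = 684 bits.
Saving = 828 − 684 = 144 bits.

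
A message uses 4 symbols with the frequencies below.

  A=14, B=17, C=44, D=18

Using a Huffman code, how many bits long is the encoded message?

Build the Huffman tree bottom-up:
merge A(14) and B(17): 31
merge D(18) and 31: 49
merge C(44) and 49: 93
The encoded length is the sum of every internal node's weight: 31 + 49 + 93 = 173 bits.

173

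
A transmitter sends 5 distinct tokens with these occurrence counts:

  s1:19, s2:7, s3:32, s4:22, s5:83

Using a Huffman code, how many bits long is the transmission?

317

Merge the two smallest weights repeatedly:
s2(7) + s1(19) → 26
s4(22) + 26 → 48
s3(32) + 48 → 80
80 + s5(83) → 163
The encoded length is the sum of every internal node's weight: 26 + 48 + 80 + 163 = 317 bits.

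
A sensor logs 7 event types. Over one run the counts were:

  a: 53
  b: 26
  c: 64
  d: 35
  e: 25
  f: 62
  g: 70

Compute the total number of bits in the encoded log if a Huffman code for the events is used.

Merge the two smallest weights repeatedly:
combine e(25), b(26) → 51
combine d(35), 51 → 86
combine a(53), f(62) → 115
combine c(64), g(70) → 134
combine 86, 115 → 201
combine 134, 201 → 335
Each symbol's bit-cost is frequency × depth; summing gives 922 bits (equivalently 51 + 86 + 115 + 134 + 201 + 335).

922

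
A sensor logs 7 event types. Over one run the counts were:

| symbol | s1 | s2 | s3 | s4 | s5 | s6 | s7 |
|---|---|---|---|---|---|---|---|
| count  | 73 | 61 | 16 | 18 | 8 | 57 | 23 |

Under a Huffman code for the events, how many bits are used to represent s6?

2

Build the tree from the bottom:
merge s5(8) and s3(16): 24
merge s4(18) and s7(23): 41
merge 24 and 41: 65
merge s6(57) and s2(61): 118
merge 65 and s1(73): 138
merge 118 and 138: 256
s6's leaf is at depth 2, giving a 2-bit codeword.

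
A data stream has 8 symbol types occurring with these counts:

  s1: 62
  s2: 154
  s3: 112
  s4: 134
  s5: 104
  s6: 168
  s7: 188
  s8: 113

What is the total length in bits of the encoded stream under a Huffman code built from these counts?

3083

Merge the two smallest weights repeatedly:
combine s1(62), s5(104) → 166
combine s3(112), s8(113) → 225
combine s4(134), s2(154) → 288
combine 166, s6(168) → 334
combine s7(188), 225 → 413
combine 288, 334 → 622
combine 413, 622 → 1035
Total encoded bits = sum of merged weights = 166 + 225 + 288 + 334 + 413 + 622 + 1035 = 3083.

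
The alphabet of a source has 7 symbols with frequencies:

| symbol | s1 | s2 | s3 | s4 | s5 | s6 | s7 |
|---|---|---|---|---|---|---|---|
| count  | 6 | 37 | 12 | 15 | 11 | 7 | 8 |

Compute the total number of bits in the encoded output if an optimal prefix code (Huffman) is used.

Build the Huffman tree bottom-up:
merge s1(6) and s6(7): 13
merge s7(8) and s5(11): 19
merge s3(12) and 13: 25
merge s4(15) and 19: 34
merge 25 and 34: 59
merge s2(37) and 59: 96
The encoded length is the sum of every internal node's weight: 13 + 19 + 25 + 34 + 59 + 96 = 246 bits.

246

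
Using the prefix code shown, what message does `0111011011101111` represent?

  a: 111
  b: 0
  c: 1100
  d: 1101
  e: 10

babdda

Read left to right; each codeword is recognised as soon as it completes (prefix code):
  0→b | 111→a | 0→b | 1101→d | 1101→d | 111→a
Decoded message: babdda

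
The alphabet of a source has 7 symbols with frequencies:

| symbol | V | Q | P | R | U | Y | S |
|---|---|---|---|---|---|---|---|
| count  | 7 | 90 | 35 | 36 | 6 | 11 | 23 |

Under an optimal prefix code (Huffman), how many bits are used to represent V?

5

Repeatedly merge the two smallest:
combine U(6), V(7) → 13
combine Y(11), 13 → 24
combine S(23), 24 → 47
combine P(35), R(36) → 71
combine 47, 71 → 118
combine Q(90), 118 → 208
V's leaf is at depth 5, giving a 5-bit codeword.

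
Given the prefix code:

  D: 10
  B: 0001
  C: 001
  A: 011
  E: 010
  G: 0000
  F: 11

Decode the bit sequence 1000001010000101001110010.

Read left to right; each codeword is recognised as soon as it completes (prefix code):
  10→D | 0000→G | 10→D | 10→D | 0001→B | 010→E | 011→A | 10→D | 010→E
Decoded message: DGDDBEADE

DGDDBEADE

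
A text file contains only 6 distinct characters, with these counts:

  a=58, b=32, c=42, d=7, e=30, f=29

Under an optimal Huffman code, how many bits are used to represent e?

3

Huffman merges, smallest pair first:
combine d(7), f(29) → 36
combine e(30), b(32) → 62
combine 36, c(42) → 78
combine a(58), 62 → 120
combine 78, 120 → 198
The subtree containing e is merged 3 times, so code length = 3.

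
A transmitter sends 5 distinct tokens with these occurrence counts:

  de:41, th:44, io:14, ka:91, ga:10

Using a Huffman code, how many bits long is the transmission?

398

Build the Huffman tree bottom-up:
ga(10) + io(14) → 24
24 + de(41) → 65
th(44) + 65 → 109
ka(91) + 109 → 200
The encoded length is the sum of every internal node's weight: 24 + 65 + 109 + 200 = 398 bits.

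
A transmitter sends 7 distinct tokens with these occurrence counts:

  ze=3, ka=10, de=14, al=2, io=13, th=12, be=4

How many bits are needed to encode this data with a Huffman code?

Greedily combine the two least-frequent nodes:
merge al(2) and ze(3): 5
merge be(4) and 5: 9
merge 9 and ka(10): 19
merge th(12) and io(13): 25
merge de(14) and 19: 33
merge 25 and 33: 58
Each symbol's bit-cost is frequency × depth; summing gives 149 bits (equivalently 5 + 9 + 19 + 25 + 33 + 58).

149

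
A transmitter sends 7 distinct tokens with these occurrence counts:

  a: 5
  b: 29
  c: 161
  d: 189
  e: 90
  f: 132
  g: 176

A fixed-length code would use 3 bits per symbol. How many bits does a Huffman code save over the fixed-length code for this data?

368

Fixed-length: 3 bits × 782 symbols = 2346 bits.
Huffman merges:
merge a(5) and b(29): 34
merge 34 and e(90): 124
merge 124 and f(132): 256
merge c(161) and g(176): 337
merge d(189) and 256: 445
merge 337 and 445: 782
Huffman total = 34 + 124 + 256 + 337 + 445 + 782 = 1978 bits.
Saving = 2346 − 1978 = 368 bits.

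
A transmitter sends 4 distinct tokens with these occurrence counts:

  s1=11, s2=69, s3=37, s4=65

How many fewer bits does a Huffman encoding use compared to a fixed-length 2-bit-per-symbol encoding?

Fixed-length: 2 bits × 182 symbols = 364 bits.
Huffman merges:
merge s1(11) and s3(37): 48
merge 48 and s4(65): 113
merge s2(69) and 113: 182
Huffman total = 48 + 113 + 182 = 343 bits.
Saving = 364 − 343 = 21 bits.

21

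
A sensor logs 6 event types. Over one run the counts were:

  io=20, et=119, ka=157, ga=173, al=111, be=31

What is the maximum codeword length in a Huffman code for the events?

Merge the two lowest-weight nodes at each step:
io(20) + be(31) → 51
51 + al(111) → 162
et(119) + ka(157) → 276
162 + ga(173) → 335
276 + 335 → 611
The first pair merged (io, be) ends up deepest, at depth 4.

4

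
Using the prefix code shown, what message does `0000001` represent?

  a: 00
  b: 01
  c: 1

aaac

Read left to right; each codeword is recognised as soon as it completes (prefix code):
  00→a | 00→a | 00→a | 1→c
Decoded message: aaac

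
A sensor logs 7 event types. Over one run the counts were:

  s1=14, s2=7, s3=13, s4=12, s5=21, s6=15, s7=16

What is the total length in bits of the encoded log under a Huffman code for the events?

273

Merge the two smallest weights repeatedly:
merge s2(7) and s4(12): 19
merge s3(13) and s1(14): 27
merge s6(15) and s7(16): 31
merge 19 and s5(21): 40
merge 27 and 31: 58
merge 40 and 58: 98
Each symbol's bit-cost is frequency × depth; summing gives 273 bits (equivalently 19 + 27 + 31 + 40 + 58 + 98).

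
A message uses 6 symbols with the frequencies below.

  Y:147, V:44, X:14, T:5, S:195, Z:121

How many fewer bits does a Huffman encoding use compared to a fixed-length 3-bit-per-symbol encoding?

Fixed-length: 3 bits × 526 symbols = 1578 bits.
Huffman merges:
merge T(5) and X(14): 19
merge 19 and V(44): 63
merge 63 and Z(121): 184
merge Y(147) and 184: 331
merge S(195) and 331: 526
Huffman total = 19 + 63 + 184 + 331 + 526 = 1123 bits.
Saving = 1578 − 1123 = 455 bits.

455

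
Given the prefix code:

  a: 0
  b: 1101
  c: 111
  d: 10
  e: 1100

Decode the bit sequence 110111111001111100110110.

bcecebd

Read left to right; each codeword is recognised as soon as it completes (prefix code):
  1101→b | 111→c | 1100→e | 111→c | 1100→e | 1101→b | 10→d
Decoded message: bcecebd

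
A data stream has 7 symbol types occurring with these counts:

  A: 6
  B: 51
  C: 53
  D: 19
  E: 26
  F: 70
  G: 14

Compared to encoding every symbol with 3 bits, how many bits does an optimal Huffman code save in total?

Fixed-length: 3 bits × 239 symbols = 717 bits.
Huffman merges:
merge A(6) and G(14): 20
merge D(19) and 20: 39
merge E(26) and 39: 65
merge B(51) and C(53): 104
merge 65 and F(70): 135
merge 104 and 135: 239
Huffman total = 20 + 39 + 65 + 104 + 135 + 239 = 602 bits.
Saving = 717 − 602 = 115 bits.

115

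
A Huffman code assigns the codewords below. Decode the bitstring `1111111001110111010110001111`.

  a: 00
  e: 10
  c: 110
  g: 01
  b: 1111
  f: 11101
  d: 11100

Read left to right; each codeword is recognised as soon as it completes (prefix code):
  1111→b | 11100→d | 11101→f | 110→c | 10→e | 110→c | 00→a | 1111→b
Decoded message: bdfcecab

bdfcecab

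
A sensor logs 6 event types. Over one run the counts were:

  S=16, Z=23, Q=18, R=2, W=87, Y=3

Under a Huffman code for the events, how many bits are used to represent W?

1

Repeatedly merge the two smallest:
R(2) + Y(3) → 5
5 + S(16) → 21
Q(18) + 21 → 39
Z(23) + 39 → 62
62 + W(87) → 149
W is merged only at the final step, so code length = 1.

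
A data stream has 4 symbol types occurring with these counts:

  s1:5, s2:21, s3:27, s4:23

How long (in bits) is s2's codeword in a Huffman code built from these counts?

3

Repeatedly merge the two smallest:
merge s1(5) and s2(21): 26
merge s4(23) and 26: 49
merge s3(27) and 49: 76
s2 sits 3 levels below the root, so its codeword is 3 bits.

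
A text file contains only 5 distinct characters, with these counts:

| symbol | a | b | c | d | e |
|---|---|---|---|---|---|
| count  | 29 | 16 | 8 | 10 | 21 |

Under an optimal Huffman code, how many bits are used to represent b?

Huffman merges, smallest pair first:
combine c(8), d(10) → 18
combine b(16), 18 → 34
combine e(21), a(29) → 50
combine 34, 50 → 84
b sits 2 levels below the root, so its codeword is 2 bits.

2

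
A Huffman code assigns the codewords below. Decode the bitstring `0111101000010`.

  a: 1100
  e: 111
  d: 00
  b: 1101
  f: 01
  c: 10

Read left to right; each codeword is recognised as soon as it completes (prefix code):
  01→f | 111→e | 01→f | 00→d | 00→d | 10→c
Decoded message: fefddc

fefddc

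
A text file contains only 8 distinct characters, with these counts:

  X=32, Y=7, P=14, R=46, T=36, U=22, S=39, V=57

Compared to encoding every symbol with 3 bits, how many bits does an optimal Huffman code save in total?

39

Fixed-length: 3 bits × 253 symbols = 759 bits.
Huffman merges:
combine Y(7), P(14) → 21
combine 21, U(22) → 43
combine X(32), T(36) → 68
combine S(39), 43 → 82
combine R(46), V(57) → 103
combine 68, 82 → 150
combine 103, 150 → 253
Huffman total = 21 + 43 + 68 + 82 + 103 + 150 + 253 = 720 bits.
Saving = 759 − 720 = 39 bits.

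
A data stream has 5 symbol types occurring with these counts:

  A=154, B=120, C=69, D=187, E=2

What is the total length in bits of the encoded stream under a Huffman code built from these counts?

Build the Huffman tree bottom-up:
E(2) + C(69) → 71
71 + B(120) → 191
A(154) + D(187) → 341
191 + 341 → 532
Total encoded bits = sum of merged weights = 71 + 191 + 341 + 532 = 1135.

1135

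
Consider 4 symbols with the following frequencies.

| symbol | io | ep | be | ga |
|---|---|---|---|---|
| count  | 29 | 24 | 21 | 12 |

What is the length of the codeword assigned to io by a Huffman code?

Repeatedly merge the two smallest:
merge ga(12) and be(21): 33
merge ep(24) and io(29): 53
merge 33 and 53: 86
io sits 2 levels below the root, so its codeword is 2 bits.

2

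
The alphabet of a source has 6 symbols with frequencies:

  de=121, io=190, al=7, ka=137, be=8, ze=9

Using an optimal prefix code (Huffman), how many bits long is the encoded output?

Greedily combine the two least-frequent nodes:
combine al(7), be(8) → 15
combine ze(9), 15 → 24
combine 24, de(121) → 145
combine ka(137), 145 → 282
combine io(190), 282 → 472
Each symbol's bit-cost is frequency × depth; summing gives 938 bits (equivalently 15 + 24 + 145 + 282 + 472).

938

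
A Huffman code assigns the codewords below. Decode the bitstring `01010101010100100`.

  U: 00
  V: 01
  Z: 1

Read left to right; each codeword is recognised as soon as it completes (prefix code):
  01→V | 01→V | 01→V | 01→V | 01→V | 01→V | 00→U | 1→Z | 00→U
Decoded message: VVVVVVUZU

VVVVVVUZU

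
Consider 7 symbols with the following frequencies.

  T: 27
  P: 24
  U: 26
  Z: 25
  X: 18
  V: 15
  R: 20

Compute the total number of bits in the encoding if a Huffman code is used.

Greedily combine the two least-frequent nodes:
merge V(15) and X(18): 33
merge R(20) and P(24): 44
merge Z(25) and U(26): 51
merge T(27) and 33: 60
merge 44 and 51: 95
merge 60 and 95: 155
The encoded length is the sum of every internal node's weight: 33 + 44 + 51 + 60 + 95 + 155 = 438 bits.

438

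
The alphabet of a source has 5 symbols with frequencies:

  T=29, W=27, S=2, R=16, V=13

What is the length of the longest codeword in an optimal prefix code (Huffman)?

3

Merge the two lowest-weight nodes at each step:
S(2) + V(13) → 15
15 + R(16) → 31
W(27) + T(29) → 56
31 + 56 → 87
The first pair merged (S, V) ends up deepest, at depth 3.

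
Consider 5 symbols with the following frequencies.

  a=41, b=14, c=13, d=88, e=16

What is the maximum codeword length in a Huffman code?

4

Merge the two lowest-weight nodes at each step:
c(13) + b(14) → 27
e(16) + 27 → 43
a(41) + 43 → 84
84 + d(88) → 172
The rarest symbols sit at the bottom; the longest codeword is 4 bits.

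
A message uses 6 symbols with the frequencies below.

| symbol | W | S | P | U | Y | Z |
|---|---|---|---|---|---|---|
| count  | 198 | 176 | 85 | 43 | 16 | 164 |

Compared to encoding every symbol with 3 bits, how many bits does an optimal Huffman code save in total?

Fixed-length: 3 bits × 682 symbols = 2046 bits.
Huffman merges:
merge Y(16) and U(43): 59
merge 59 and P(85): 144
merge 144 and Z(164): 308
merge S(176) and W(198): 374
merge 308 and 374: 682
Huffman total = 59 + 144 + 308 + 374 + 682 = 1567 bits.
Saving = 2046 − 1567 = 479 bits.

479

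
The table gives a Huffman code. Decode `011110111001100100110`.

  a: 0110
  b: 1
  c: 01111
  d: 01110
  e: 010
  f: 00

Read left to right; each codeword is recognised as soon as it completes (prefix code):
  01111→c | 01110→d | 0110→a | 010→e | 0110→a
Decoded message: cdaea

cdaea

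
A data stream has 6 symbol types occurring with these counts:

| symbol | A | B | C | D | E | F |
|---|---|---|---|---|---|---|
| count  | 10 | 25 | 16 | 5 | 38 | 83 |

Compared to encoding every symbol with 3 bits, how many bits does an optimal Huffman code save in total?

158

Fixed-length: 3 bits × 177 symbols = 531 bits.
Huffman merges:
combine D(5), A(10) → 15
combine 15, C(16) → 31
combine B(25), 31 → 56
combine E(38), 56 → 94
combine F(83), 94 → 177
Huffman total = 15 + 31 + 56 + 94 + 177 = 373 bits.
Saving = 531 − 373 = 158 bits.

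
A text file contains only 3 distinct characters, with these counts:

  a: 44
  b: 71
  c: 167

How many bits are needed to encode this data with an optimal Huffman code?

Build the Huffman tree bottom-up:
merge a(44) and b(71): 115
merge 115 and c(167): 282
Each symbol's bit-cost is frequency × depth; summing gives 397 bits (equivalently 115 + 282).

397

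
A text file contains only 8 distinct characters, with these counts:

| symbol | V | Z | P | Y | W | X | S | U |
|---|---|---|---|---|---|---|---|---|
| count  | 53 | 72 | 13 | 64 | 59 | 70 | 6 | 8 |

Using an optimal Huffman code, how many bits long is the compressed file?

934

Build the Huffman tree bottom-up:
S(6) + U(8) → 14
P(13) + 14 → 27
27 + V(53) → 80
W(59) + Y(64) → 123
X(70) + Z(72) → 142
80 + 123 → 203
142 + 203 → 345
The encoded length is the sum of every internal node's weight: 14 + 27 + 80 + 123 + 142 + 203 + 345 = 934 bits.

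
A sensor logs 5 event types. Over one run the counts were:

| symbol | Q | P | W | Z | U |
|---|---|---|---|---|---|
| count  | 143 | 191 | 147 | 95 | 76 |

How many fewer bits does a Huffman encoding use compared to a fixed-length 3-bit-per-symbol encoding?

481

Fixed-length: 3 bits × 652 symbols = 1956 bits.
Huffman merges:
merge U(76) and Z(95): 171
merge Q(143) and W(147): 290
merge 171 and P(191): 362
merge 290 and 362: 652
Huffman total = 171 + 290 + 362 + 652 = 1475 bits.
Saving = 1956 − 1475 = 481 bits.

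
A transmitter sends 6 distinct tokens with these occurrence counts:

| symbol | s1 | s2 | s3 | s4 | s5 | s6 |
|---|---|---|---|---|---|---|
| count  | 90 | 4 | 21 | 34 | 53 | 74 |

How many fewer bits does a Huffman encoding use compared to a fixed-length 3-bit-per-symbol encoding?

Fixed-length: 3 bits × 276 symbols = 828 bits.
Huffman merges:
merge s2(4) and s3(21): 25
merge 25 and s4(34): 59
merge s5(53) and 59: 112
merge s6(74) and s1(90): 164
merge 112 and 164: 276
Huffman total = 25 + 59 + 112 + 164 + 276 = 636 bits.
Saving = 828 − 636 = 192 bits.

192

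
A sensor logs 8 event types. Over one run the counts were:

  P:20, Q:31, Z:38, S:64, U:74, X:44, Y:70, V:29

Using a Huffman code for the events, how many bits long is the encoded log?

1084

Merge the two smallest weights repeatedly:
merge P(20) and V(29): 49
merge Q(31) and Z(38): 69
merge X(44) and 49: 93
merge S(64) and 69: 133
merge Y(70) and U(74): 144
merge 93 and 133: 226
merge 144 and 226: 370
The encoded length is the sum of every internal node's weight: 49 + 69 + 93 + 133 + 144 + 226 + 370 = 1084 bits.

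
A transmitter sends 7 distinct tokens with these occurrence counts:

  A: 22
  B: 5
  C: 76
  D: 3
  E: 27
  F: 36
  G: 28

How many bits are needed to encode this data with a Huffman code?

477

Merge the two smallest weights repeatedly:
merge D(3) and B(5): 8
merge 8 and A(22): 30
merge E(27) and G(28): 55
merge 30 and F(36): 66
merge 55 and 66: 121
merge C(76) and 121: 197
Total encoded bits = sum of merged weights = 8 + 30 + 55 + 66 + 121 + 197 = 477.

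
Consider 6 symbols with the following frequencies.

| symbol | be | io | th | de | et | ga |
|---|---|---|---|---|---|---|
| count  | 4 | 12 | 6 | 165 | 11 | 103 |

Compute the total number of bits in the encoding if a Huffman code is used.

501

Greedily combine the two least-frequent nodes:
combine be(4), th(6) → 10
combine 10, et(11) → 21
combine io(12), 21 → 33
combine 33, ga(103) → 136
combine 136, de(165) → 301
Total encoded bits = sum of merged weights = 10 + 21 + 33 + 136 + 301 = 501.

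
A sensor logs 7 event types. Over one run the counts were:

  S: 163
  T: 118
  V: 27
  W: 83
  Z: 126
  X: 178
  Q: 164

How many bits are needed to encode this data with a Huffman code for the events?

2345

Merge the two smallest weights repeatedly:
combine V(27), W(83) → 110
combine 110, T(118) → 228
combine Z(126), S(163) → 289
combine Q(164), X(178) → 342
combine 228, 289 → 517
combine 342, 517 → 859
Total encoded bits = sum of merged weights = 110 + 228 + 289 + 342 + 517 + 859 = 2345.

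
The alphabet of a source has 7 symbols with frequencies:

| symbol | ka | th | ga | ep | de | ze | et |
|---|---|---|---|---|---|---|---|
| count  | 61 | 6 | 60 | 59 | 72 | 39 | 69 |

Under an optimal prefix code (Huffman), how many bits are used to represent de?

2

Build the tree from the bottom:
combine th(6), ze(39) → 45
combine 45, ep(59) → 104
combine ga(60), ka(61) → 121
combine et(69), de(72) → 141
combine 104, 121 → 225
combine 141, 225 → 366
The subtree containing de is merged 2 times, so code length = 2.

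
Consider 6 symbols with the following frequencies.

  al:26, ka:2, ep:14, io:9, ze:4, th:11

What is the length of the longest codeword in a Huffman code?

4

Merge the two lowest-weight nodes at each step:
combine ka(2), ze(4) → 6
combine 6, io(9) → 15
combine th(11), ep(14) → 25
combine 15, 25 → 40
combine al(26), 40 → 66
The first pair merged (ka, ze) ends up deepest, at depth 4.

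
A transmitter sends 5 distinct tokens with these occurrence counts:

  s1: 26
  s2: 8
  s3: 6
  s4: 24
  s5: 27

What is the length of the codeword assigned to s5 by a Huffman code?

Repeatedly merge the two smallest:
s3(6) + s2(8) → 14
14 + s4(24) → 38
s1(26) + s5(27) → 53
38 + 53 → 91
s5 sits 2 levels below the root, so its codeword is 2 bits.

2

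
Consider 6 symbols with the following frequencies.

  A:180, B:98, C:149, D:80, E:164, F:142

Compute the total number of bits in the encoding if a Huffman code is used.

Greedily combine the two least-frequent nodes:
merge D(80) and B(98): 178
merge F(142) and C(149): 291
merge E(164) and 178: 342
merge A(180) and 291: 471
merge 342 and 471: 813
The encoded length is the sum of every internal node's weight: 178 + 291 + 342 + 471 + 813 = 2095 bits.

2095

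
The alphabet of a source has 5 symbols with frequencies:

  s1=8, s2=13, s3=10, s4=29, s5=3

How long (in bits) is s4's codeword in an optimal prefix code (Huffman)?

1

Build the tree from the bottom:
s5(3) + s1(8) → 11
s3(10) + 11 → 21
s2(13) + 21 → 34
s4(29) + 34 → 63
s4 sits one level below the root: a 1-bit codeword.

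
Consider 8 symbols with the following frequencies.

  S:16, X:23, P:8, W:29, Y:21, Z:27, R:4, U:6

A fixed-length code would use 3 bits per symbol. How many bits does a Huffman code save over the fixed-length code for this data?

Fixed-length: 3 bits × 134 symbols = 402 bits.
Huffman merges:
merge R(4) and U(6): 10
merge P(8) and 10: 18
merge S(16) and 18: 34
merge Y(21) and X(23): 44
merge Z(27) and W(29): 56
merge 34 and 44: 78
merge 56 and 78: 134
Huffman total = 10 + 18 + 34 + 44 + 56 + 78 + 134 = 374 bits.
Saving = 402 − 374 = 28 bits.

28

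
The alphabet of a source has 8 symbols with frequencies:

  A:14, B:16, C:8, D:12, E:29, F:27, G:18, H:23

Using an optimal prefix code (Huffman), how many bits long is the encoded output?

432

Merge the two smallest weights repeatedly:
combine C(8), D(12) → 20
combine A(14), B(16) → 30
combine G(18), 20 → 38
combine H(23), F(27) → 50
combine E(29), 30 → 59
combine 38, 50 → 88
combine 59, 88 → 147
The encoded length is the sum of every internal node's weight: 20 + 30 + 38 + 50 + 59 + 88 + 147 = 432 bits.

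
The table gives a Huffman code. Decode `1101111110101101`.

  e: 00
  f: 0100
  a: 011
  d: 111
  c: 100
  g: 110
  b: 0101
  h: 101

Read left to right; each codeword is recognised as soon as it completes (prefix code):
  110→g | 111→d | 111→d | 0101→b | 101→h
Decoded message: gddbh

gddbh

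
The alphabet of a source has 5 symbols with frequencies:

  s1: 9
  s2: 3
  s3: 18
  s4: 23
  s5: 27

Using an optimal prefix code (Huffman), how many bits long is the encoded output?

172

Greedily combine the two least-frequent nodes:
s2(3) + s1(9) → 12
12 + s3(18) → 30
s4(23) + s5(27) → 50
30 + 50 → 80
The encoded length is the sum of every internal node's weight: 12 + 30 + 50 + 80 = 172 bits.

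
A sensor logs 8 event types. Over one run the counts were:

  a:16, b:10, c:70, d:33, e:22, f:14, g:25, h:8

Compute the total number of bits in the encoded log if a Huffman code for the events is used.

Build the Huffman tree bottom-up:
h(8) + b(10) → 18
f(14) + a(16) → 30
18 + e(22) → 40
g(25) + 30 → 55
d(33) + 40 → 73
55 + c(70) → 125
73 + 125 → 198
Total encoded bits = sum of merged weights = 18 + 30 + 40 + 55 + 73 + 125 + 198 = 539.

539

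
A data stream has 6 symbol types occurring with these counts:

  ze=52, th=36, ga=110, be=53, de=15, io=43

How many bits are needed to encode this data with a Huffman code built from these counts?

Merge the two smallest weights repeatedly:
merge de(15) and th(36): 51
merge io(43) and 51: 94
merge ze(52) and be(53): 105
merge 94 and 105: 199
merge ga(110) and 199: 309
The encoded length is the sum of every internal node's weight: 51 + 94 + 105 + 199 + 309 = 758 bits.

758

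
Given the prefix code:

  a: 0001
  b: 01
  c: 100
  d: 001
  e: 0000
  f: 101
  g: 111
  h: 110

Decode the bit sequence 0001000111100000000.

aagee

Read left to right; each codeword is recognised as soon as it completes (prefix code):
  0001→a | 0001→a | 111→g | 0000→e | 0000→e
Decoded message: aagee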